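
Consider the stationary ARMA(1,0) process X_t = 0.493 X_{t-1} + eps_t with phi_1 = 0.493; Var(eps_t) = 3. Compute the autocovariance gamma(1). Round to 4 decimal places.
\gamma(1) = 1.9539

Multiply the model equation by X_{t-k} and take expectations. With theta_0 = psi_0 = 1 and psi_j the MA(infinity) weights, this gives
  gamma(k) - sum_i phi_i gamma(k-i) = c_k,
  c_k = sigma^2 * sum_{j=k..q} theta_j psi_{j-k}   (c_k = 0 for k > q),
using gamma(-m) = gamma(m).
Pure AR (q = 0): c_0 = sigma^2 = 3, c_k = 0 for k >= 1.
Equations for k = 0 and k = 1 (AR order 1):
  gamma(0) = phi_1 gamma(1) + c_0
  gamma(1) = phi_1 gamma(0) + c_1
Substituting the second into the first: gamma(0) (1 - phi_1^2) = c_0 + phi_1 c_1, so
  gamma(0) = c_0 / (1 - phi_1^2) = 3 / (1 - (0.493)^2) = 3 / 0.756951 = 3.963268.
  gamma(1) = phi_1 gamma(0) = (0.493)(3.963268) = 1.953891.
Therefore gamma(1) = 1.9539 (to 4 decimal places).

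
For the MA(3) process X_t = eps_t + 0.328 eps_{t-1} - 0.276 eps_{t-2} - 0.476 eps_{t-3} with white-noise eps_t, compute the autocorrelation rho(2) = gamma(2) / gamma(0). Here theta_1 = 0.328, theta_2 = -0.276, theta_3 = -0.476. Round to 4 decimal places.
\rho(2) = -0.3064

For an MA(q) process with theta_0 = 1, the autocovariance is
  gamma(k) = sigma^2 * sum_{i=0..q-k} theta_i * theta_{i+k},
and rho(k) = gamma(k) / gamma(0). Sigma^2 cancels.
  numerator   = (1)*(-0.276) + (0.328)*(-0.476) = -0.432128.
  denominator = (1)^2 + (0.328)^2 + (-0.276)^2 + (-0.476)^2 = 1.410336.
  rho(2) = -0.432128 / 1.410336 = -0.3064.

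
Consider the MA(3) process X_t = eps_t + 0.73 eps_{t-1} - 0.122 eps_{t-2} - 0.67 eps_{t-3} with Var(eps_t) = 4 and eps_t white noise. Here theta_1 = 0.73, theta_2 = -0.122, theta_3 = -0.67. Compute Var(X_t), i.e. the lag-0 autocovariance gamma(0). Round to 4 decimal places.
\gamma(0) = 7.9867

For an MA(q) process X_t = eps_t + sum_i theta_i eps_{t-i} with
Var(eps_t) = sigma^2, the variance is
  gamma(0) = sigma^2 * (1 + sum_i theta_i^2).
  sum_i theta_i^2 = (0.73)^2 + (-0.122)^2 + (-0.67)^2 = 0.5329 + 0.014884 + 0.4489 = 0.996684.
  gamma(0) = 4 * (1 + 0.996684) = 4 * 1.996684 = 7.986736, which rounds to 7.9867.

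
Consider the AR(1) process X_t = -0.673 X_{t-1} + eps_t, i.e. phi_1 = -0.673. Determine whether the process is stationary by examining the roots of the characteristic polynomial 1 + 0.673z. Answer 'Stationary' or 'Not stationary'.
\text{Stationary}

The AR(p) characteristic polynomial is P(z) = 1 + 0.673z.
Stationarity requires all roots to lie outside the unit circle, i.e. |z| > 1 for every root.
This is linear in z: 1 + (0.673) z = 0  =>  z = -1/(0.673) = -1.485884,  |z| = 1.485884.
Moduli of all roots: 1.4859.
All moduli strictly greater than 1? Yes.
Verdict: Stationary.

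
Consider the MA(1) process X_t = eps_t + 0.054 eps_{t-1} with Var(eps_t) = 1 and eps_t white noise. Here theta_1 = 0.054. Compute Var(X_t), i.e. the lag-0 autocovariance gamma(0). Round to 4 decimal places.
\gamma(0) = 1.0029

For an MA(q) process X_t = eps_t + sum_i theta_i eps_{t-i} with
Var(eps_t) = sigma^2, the variance is
  gamma(0) = sigma^2 * (1 + sum_i theta_i^2).
  sum_i theta_i^2 = (0.054)^2 = 0.002916.
  gamma(0) = 1 * (1 + 0.002916) = 1 * 1.002916 = 1.002916, which rounds to 1.0029.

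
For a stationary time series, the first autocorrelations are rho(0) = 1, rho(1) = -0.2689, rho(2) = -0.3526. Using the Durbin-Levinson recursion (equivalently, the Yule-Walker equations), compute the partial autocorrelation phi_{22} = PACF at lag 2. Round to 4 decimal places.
\phi_{22} = -0.4580

The PACF at lag k is phi_{kk}, the last component of the solution
to the Yule-Walker system G_k phi = r_k where
  (G_k)_{ij} = rho(|i - j|), (r_k)_i = rho(i), i,j = 1..k.
Equivalently, Durbin-Levinson gives phi_{kk} iteratively:
  phi_{11} = rho(1)
  phi_{kk} = [rho(k) - sum_{j=1..k-1} phi_{k-1,j} rho(k-j)]
            / [1 - sum_{j=1..k-1} phi_{k-1,j} rho(j)],
  phi_{k,j} = phi_{k-1,j} - phi_{kk} phi_{k-1,k-j},  j = 1..k-1.
Step k = 1:
  phi_11 = rho(1) = -0.2689.
Step k = 2:
  phi_22 = [rho(2) - phi_11 rho(1)] / [1 - phi_11 rho(1)] = [-0.3526 - (-0.2689)(-0.2689)] / [1 - (-0.2689)(-0.2689)]
         = -0.42490721 / 0.92769279 = -0.458.
Therefore phi_{22} = -0.4580.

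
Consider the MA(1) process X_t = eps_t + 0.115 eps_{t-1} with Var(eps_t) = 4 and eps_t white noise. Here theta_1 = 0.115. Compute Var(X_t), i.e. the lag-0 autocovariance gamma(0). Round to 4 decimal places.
\gamma(0) = 4.0529

For an MA(q) process X_t = eps_t + sum_i theta_i eps_{t-i} with
Var(eps_t) = sigma^2, the variance is
  gamma(0) = sigma^2 * (1 + sum_i theta_i^2).
  sum_i theta_i^2 = (0.115)^2 = 0.013225.
  gamma(0) = 4 * (1 + 0.013225) = 4 * 1.013225 = 4.0529.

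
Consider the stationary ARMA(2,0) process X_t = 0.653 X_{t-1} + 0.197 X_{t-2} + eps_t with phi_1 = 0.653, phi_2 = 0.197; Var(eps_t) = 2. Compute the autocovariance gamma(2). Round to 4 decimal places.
\gamma(2) = 4.4724

Multiply the model equation by X_{t-k} and take expectations. With theta_0 = psi_0 = 1 and psi_j the MA(infinity) weights, this gives
  gamma(k) - sum_i phi_i gamma(k-i) = c_k,
  c_k = sigma^2 * sum_{j=k..q} theta_j psi_{j-k}   (c_k = 0 for k > q),
using gamma(-m) = gamma(m).
Pure AR (q = 0): c_0 = sigma^2 = 2, c_k = 0 for k >= 1.
Equations for k = 0, 1, 2 (AR order 2, c_2 = 0):
  (E0) gamma(0) = phi_1 gamma(1) + phi_2 gamma(2) + c_0
  (E1) gamma(1) = phi_1 gamma(0) + phi_2 gamma(1) + c_1
  (E2) gamma(2) = phi_1 gamma(1) + phi_2 gamma(0)
From (E1): gamma(1) = A gamma(0) + B with
  A = phi_1 / (1 - phi_2) = 0.653 / 0.803 = 0.8132,   B = c_1 / (1 - phi_2) = 0 / 0.803 = 0.
Insert (E2) into (E0): gamma(0) (1 - phi_2^2) = phi_1 (1 + phi_2) gamma(1) + c_0.
  phi_1 (1 + phi_2) = (0.653)(1.197) = 0.781641,   1 - phi_2^2 = 0.961191.
Replace gamma(1) by A gamma(0) + B and collect gamma(0):
  gamma(0) [0.961191 - (0.781641)(0.8132)] = c_0 = 2
  gamma(0) * 0.32556 = 2
  gamma(0) = 2 / 0.32556 = 6.143258.
  gamma(1) = A gamma(0) = (0.8132)(6.143258) = 4.9957.
  gamma(2) = phi_1 gamma(1) + phi_2 gamma(0) = (0.653)(4.9957) + (0.197)(6.143258) = 4.472414.
Therefore gamma(2) = 4.4724 (to 4 decimal places).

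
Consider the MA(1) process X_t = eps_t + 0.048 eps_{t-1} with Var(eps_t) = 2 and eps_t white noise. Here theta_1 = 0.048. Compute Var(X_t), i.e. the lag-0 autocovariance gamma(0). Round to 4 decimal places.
\gamma(0) = 2.0046

For an MA(q) process X_t = eps_t + sum_i theta_i eps_{t-i} with
Var(eps_t) = sigma^2, the variance is
  gamma(0) = sigma^2 * (1 + sum_i theta_i^2).
  sum_i theta_i^2 = (0.048)^2 = 0.002304.
  gamma(0) = 2 * (1 + 0.002304) = 2 * 1.002304 = 2.004608, which rounds to 2.0046.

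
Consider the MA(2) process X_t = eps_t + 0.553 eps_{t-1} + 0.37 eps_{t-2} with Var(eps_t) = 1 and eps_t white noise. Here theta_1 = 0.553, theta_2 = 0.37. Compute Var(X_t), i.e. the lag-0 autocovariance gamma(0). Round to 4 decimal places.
\gamma(0) = 1.4427

For an MA(q) process X_t = eps_t + sum_i theta_i eps_{t-i} with
Var(eps_t) = sigma^2, the variance is
  gamma(0) = sigma^2 * (1 + sum_i theta_i^2).
  sum_i theta_i^2 = (0.553)^2 + (0.37)^2 = 0.305809 + 0.1369 = 0.442709.
  gamma(0) = 1 * (1 + 0.442709) = 1 * 1.442709 = 1.442709, which rounds to 1.4427.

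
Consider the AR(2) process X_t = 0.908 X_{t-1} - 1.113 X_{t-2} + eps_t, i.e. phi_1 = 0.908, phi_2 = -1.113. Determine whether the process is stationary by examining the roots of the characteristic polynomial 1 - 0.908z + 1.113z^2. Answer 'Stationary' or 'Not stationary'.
\text{Not stationary}

The AR(p) characteristic polynomial is P(z) = 1 - 0.908z + 1.113z^2.
Stationarity requires all roots to lie outside the unit circle, i.e. |z| > 1 for every root.
Set 1 + (-0.908) z + (1.113) z^2 = 0, i.e. a z^2 + b z + c = 0 with a = 1.113, b = -0.908, c = 1.
Discriminant D = b^2 - 4ac = (-0.908)^2 - 4*(1.113)*1 = 0.824464 - (4.452) = -3.627536.
D < 0, so the roots are the complex-conjugate pair z = (-b +/- i sqrt(-D)) / (2a) = 0.4079 +/- 0.8556i.
For a conjugate pair |z|^2 = z * conj(z) = (product of roots) = c/a = 1/(1.113) = 0.898473, so |z| = sqrt(0.898473) = 0.9479 for both roots.
Moduli of all roots: 0.9479, 0.9479.
All moduli strictly greater than 1? No.
Verdict: Not stationary.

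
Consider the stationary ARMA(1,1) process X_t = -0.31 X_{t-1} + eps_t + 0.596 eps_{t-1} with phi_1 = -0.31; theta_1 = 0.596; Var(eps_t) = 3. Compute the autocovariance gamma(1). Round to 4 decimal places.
\gamma(1) = 0.7738

Multiply the model equation by X_{t-k} and take expectations. With theta_0 = psi_0 = 1 and psi_j the MA(infinity) weights, this gives
  gamma(k) - sum_i phi_i gamma(k-i) = c_k,
  c_k = sigma^2 * sum_{j=k..q} theta_j psi_{j-k}   (c_k = 0 for k > q),
using gamma(-m) = gamma(m).
psi-weights needed (psi_j = theta_j + sum_i phi_i psi_{j-i}):
  psi_1 = theta_1 + phi_1 = 0.596 + (-0.31) = 0.286
Right-hand sides:
  c_0 = sigma^2 (1 + theta_1 psi_1) = 3 * (1 + (0.596)(0.286)) = 3 * 1.170456 = 3.511368
  c_1 = sigma^2 theta_1 = 3 * (0.596) = 1.788
  c_2 = 0
Equations for k = 0 and k = 1 (AR order 1):
  gamma(0) = phi_1 gamma(1) + c_0
  gamma(1) = phi_1 gamma(0) + c_1
Substituting the second into the first: gamma(0) (1 - phi_1^2) = c_0 + phi_1 c_1, so
  gamma(0) = (c_0 + phi_1 c_1) / (1 - phi_1^2) = (3.511368 + (-0.31)(1.788)) / (1 - (-0.31)^2) = 2.957088 / 0.9039 = 3.271477.
  gamma(1) = phi_1 gamma(0) + c_1 = (-0.31)(3.271477) + (1.788) = 0.773842.
Therefore gamma(1) = 0.7738 (to 4 decimal places).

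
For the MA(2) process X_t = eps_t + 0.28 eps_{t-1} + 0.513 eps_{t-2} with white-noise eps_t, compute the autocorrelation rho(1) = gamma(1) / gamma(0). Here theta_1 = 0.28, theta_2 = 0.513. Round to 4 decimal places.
\rho(1) = 0.3158

For an MA(q) process with theta_0 = 1, the autocovariance is
  gamma(k) = sigma^2 * sum_{i=0..q-k} theta_i * theta_{i+k},
and rho(k) = gamma(k) / gamma(0). Sigma^2 cancels.
  numerator   = (1)*(0.28) + (0.28)*(0.513) = 0.42364.
  denominator = (1)^2 + (0.28)^2 + (0.513)^2 = 1.341569.
  rho(1) = 0.42364 / 1.341569 = 0.3158.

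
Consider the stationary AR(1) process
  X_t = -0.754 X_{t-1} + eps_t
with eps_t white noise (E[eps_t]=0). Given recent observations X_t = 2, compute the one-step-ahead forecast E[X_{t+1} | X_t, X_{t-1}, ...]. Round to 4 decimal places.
E[X_{t+1} \mid \mathcal F_t] = -1.5080

For an AR(p) model X_t = c + sum_i phi_i X_{t-i} + eps_t, the
one-step-ahead conditional mean is
  E[X_{t+1} | X_t, ...] = c + sum_i phi_i X_{t+1-i}.
Substitute known values:
  E[X_{t+1} | ...] = (-0.754) * (2)
                   = -1.5080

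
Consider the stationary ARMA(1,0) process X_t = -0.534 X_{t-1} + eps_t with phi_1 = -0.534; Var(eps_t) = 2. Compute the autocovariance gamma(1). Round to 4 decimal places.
\gamma(1) = -1.4940

Multiply the model equation by X_{t-k} and take expectations. With theta_0 = psi_0 = 1 and psi_j the MA(infinity) weights, this gives
  gamma(k) - sum_i phi_i gamma(k-i) = c_k,
  c_k = sigma^2 * sum_{j=k..q} theta_j psi_{j-k}   (c_k = 0 for k > q),
using gamma(-m) = gamma(m).
Pure AR (q = 0): c_0 = sigma^2 = 2, c_k = 0 for k >= 1.
Equations for k = 0 and k = 1 (AR order 1):
  gamma(0) = phi_1 gamma(1) + c_0
  gamma(1) = phi_1 gamma(0) + c_1
Substituting the second into the first: gamma(0) (1 - phi_1^2) = c_0 + phi_1 c_1, so
  gamma(0) = c_0 / (1 - phi_1^2) = 2 / (1 - (-0.534)^2) = 2 / 0.714844 = 2.797813.
  gamma(1) = phi_1 gamma(0) = (-0.534)(2.797813) = -1.494032.
Therefore gamma(1) = -1.4940 (to 4 decimal places).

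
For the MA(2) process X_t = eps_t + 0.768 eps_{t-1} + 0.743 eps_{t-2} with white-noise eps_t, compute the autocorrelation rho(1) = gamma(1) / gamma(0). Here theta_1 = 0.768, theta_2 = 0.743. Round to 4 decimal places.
\rho(1) = 0.6250

For an MA(q) process with theta_0 = 1, the autocovariance is
  gamma(k) = sigma^2 * sum_{i=0..q-k} theta_i * theta_{i+k},
and rho(k) = gamma(k) / gamma(0). Sigma^2 cancels.
  numerator   = (1)*(0.768) + (0.768)*(0.743) = 1.338624.
  denominator = (1)^2 + (0.768)^2 + (0.743)^2 = 2.141873.
  rho(1) = 1.338624 / 2.141873 = 0.6250.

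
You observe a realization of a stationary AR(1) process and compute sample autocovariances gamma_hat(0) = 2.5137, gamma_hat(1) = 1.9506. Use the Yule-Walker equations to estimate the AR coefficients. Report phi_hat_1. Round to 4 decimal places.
\hat\phi_{1} = 0.7760

The Yule-Walker equations for an AR(p) process read, in matrix form,
  Gamma_p phi = r_p,   with   (Gamma_p)_{ij} = gamma(|i - j|),
                       (r_p)_i = gamma(i),   i,j = 1..p.
Substitute the sample gammas (Toeplitz matrix and right-hand side of size 1):
  Gamma_p = [[2.5137]]
  r_p     = [1.9506]
With p = 1 this is the single equation gamma(0) phi_1 = gamma(1):
  phi_hat_1 = gamma(1) / gamma(0) = 1.9506 / 2.5137 = 0.7760.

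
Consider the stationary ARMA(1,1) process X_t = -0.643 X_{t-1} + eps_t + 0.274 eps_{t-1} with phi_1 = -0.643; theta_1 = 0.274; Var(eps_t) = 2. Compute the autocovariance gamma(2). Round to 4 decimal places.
\gamma(2) = 0.6665

Multiply the model equation by X_{t-k} and take expectations. With theta_0 = psi_0 = 1 and psi_j the MA(infinity) weights, this gives
  gamma(k) - sum_i phi_i gamma(k-i) = c_k,
  c_k = sigma^2 * sum_{j=k..q} theta_j psi_{j-k}   (c_k = 0 for k > q),
using gamma(-m) = gamma(m).
psi-weights needed (psi_j = theta_j + sum_i phi_i psi_{j-i}):
  psi_1 = theta_1 + phi_1 = 0.274 + (-0.643) = -0.369
Right-hand sides:
  c_0 = sigma^2 (1 + theta_1 psi_1) = 2 * (1 + (0.274)(-0.369)) = 2 * 0.898894 = 1.797788
  c_1 = sigma^2 theta_1 = 2 * (0.274) = 0.548
  c_2 = 0
Equations for k = 0 and k = 1 (AR order 1):
  gamma(0) = phi_1 gamma(1) + c_0
  gamma(1) = phi_1 gamma(0) + c_1
Substituting the second into the first: gamma(0) (1 - phi_1^2) = c_0 + phi_1 c_1, so
  gamma(0) = (c_0 + phi_1 c_1) / (1 - phi_1^2) = (1.797788 + (-0.643)(0.548)) / (1 - (-0.643)^2) = 1.445424 / 0.586551 = 2.464277.
  gamma(1) = phi_1 gamma(0) + c_1 = (-0.643)(2.464277) + (0.548) = -1.03653.
For k = 2 (> q): gamma(2) = phi_1 gamma(1) = (-0.643)(-1.03653) = 0.666489.
Therefore gamma(2) = 0.6665 (to 4 decimal places).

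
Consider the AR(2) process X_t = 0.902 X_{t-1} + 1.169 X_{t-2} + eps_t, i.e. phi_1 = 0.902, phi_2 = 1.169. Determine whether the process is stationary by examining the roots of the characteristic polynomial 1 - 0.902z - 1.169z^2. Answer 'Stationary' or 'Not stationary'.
\text{Not stationary}

The AR(p) characteristic polynomial is P(z) = 1 - 0.902z - 1.169z^2.
Stationarity requires all roots to lie outside the unit circle, i.e. |z| > 1 for every root.
Set 1 + (-0.902) z + (-1.169) z^2 = 0, i.e. a z^2 + b z + c = 0 with a = -1.169, b = -0.902, c = 1.
Discriminant D = b^2 - 4ac = (-0.902)^2 - 4*(-1.169)*1 = 0.813604 - (-4.676) = 5.489604.
D >= 0, so the roots are real: z = (-b +/- sqrt(D)) / (2a) = (0.902 +/- 2.34299) / (-2.338).
  z_1 = (0.902 + 2.34299) / (-2.338) = -1.3879,   |z_1| = 1.3879.
  z_2 = (0.902 - 2.34299) / (-2.338) = 0.6163,   |z_2| = 0.6163.
Moduli of all roots: 1.3879, 0.6163.
All moduli strictly greater than 1? No.
Verdict: Not stationary.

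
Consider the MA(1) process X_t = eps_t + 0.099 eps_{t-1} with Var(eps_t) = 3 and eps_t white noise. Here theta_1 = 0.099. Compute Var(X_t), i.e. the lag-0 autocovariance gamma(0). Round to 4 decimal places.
\gamma(0) = 3.0294

For an MA(q) process X_t = eps_t + sum_i theta_i eps_{t-i} with
Var(eps_t) = sigma^2, the variance is
  gamma(0) = sigma^2 * (1 + sum_i theta_i^2).
  sum_i theta_i^2 = (0.099)^2 = 0.009801.
  gamma(0) = 3 * (1 + 0.009801) = 3 * 1.009801 = 3.029403, which rounds to 3.0294.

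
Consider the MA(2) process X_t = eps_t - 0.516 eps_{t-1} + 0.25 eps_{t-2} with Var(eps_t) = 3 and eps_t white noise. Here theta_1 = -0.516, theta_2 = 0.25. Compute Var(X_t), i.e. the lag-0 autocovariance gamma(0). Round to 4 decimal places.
\gamma(0) = 3.9863

For an MA(q) process X_t = eps_t + sum_i theta_i eps_{t-i} with
Var(eps_t) = sigma^2, the variance is
  gamma(0) = sigma^2 * (1 + sum_i theta_i^2).
  sum_i theta_i^2 = (-0.516)^2 + (0.25)^2 = 0.266256 + 0.0625 = 0.328756.
  gamma(0) = 3 * (1 + 0.328756) = 3 * 1.328756 = 3.986268, which rounds to 3.9863.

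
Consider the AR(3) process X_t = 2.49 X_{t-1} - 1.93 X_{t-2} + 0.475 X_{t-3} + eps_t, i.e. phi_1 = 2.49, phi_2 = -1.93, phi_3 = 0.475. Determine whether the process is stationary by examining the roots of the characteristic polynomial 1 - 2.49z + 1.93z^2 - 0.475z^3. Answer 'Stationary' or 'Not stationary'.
\text{Not stationary}

The AR(p) characteristic polynomial is P(z) = 1 - 2.49z + 1.93z^2 - 0.475z^3.
Stationarity requires all roots to lie outside the unit circle, i.e. |z| > 1 for every root.
Degree 3: look for a simple real root z0 first, then factor out (1 - z/z0) and solve the remaining quadratic.
Testing z0 = 0.8: P(0.8) = 1 + (-2.49)(0.8) + (1.93)(0.8)^2 + (-0.475)(0.8)^3
  = 1 + (-1.992) + (1.2352) + (-0.2432) = 0.  So z_0 = 0.8 is a root, |z_0| = 0.8.
Divide out the factor (1 - 1.25 z) = (1 - z/z0) (since 1/z0 = 1.25):
  P(z) = (1 - 1.25 z)(1 + (-1.24) z + (0.38) z^2)
  [check: z-coef -1.24 - (1.25) = -2.49; z^2-coef 0.38 - (1.25)(-1.24) = 1.93; z^3-coef -(1.25)(0.38) = -0.475.]
Remaining roots from the quadratic factor 1 + (-1.24) z + (0.38) z^2:
  Set 1 + (-1.24) z + (0.38) z^2 = 0, i.e. a z^2 + b z + c = 0 with a = 0.38, b = -1.24, c = 1.
  Discriminant D = b^2 - 4ac = (-1.24)^2 - 4*(0.38)*1 = 1.5376 - (1.52) = 0.0176.
  D >= 0, so the roots are real: z = (-b +/- sqrt(D)) / (2a) = (1.24 +/- 0.132665) / (0.76).
    z_1 = (1.24 + 0.132665) / (0.76) = 1.8061,   |z_1| = 1.8061.
    z_2 = (1.24 - 0.132665) / (0.76) = 1.457,   |z_2| = 1.457.
Moduli of all roots: 0.8000, 1.8061, 1.4570.
All moduli strictly greater than 1? No.
Verdict: Not stationary.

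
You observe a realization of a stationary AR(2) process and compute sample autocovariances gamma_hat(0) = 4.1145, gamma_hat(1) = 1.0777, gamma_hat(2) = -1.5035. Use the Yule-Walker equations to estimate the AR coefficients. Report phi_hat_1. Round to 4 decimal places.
\hat\phi_{1} = 0.3840

The Yule-Walker equations for an AR(p) process read, in matrix form,
  Gamma_p phi = r_p,   with   (Gamma_p)_{ij} = gamma(|i - j|),
                       (r_p)_i = gamma(i),   i,j = 1..p.
Substitute the sample gammas (Toeplitz matrix and right-hand side of size 2):
  Gamma_p = [[4.1145, 1.0777], [1.0777, 4.1145]]
  r_p     = [1.0777, -1.5035]
Written out:
  4.1145 phi_1 + 1.0777 phi_2 = 1.0777
  1.0777 phi_1 + 4.1145 phi_2 = -1.5035
Solve by Cramer's rule:
  det = gamma(0)^2 - gamma(1)^2 = (4.1145)^2 - (1.0777)^2 = 16.92911025 - 1.16143729 = 15.76767296
  phi_hat_1 = [gamma(1) gamma(0) - gamma(1) gamma(2)] / det = [(1.0777)(4.1145) - (1.0777)(-1.5035)] / 15.76767296 = 6.0545186 / 15.76767296 = 0.384
  phi_hat_2 = [gamma(0) gamma(2) - gamma(1)^2] / det = [(4.1145)(-1.5035) - (1.0777)^2] / 15.76767296 = -7.34758804 / 15.76767296 = -0.466
So phi_hat = [0.3840, -0.4660].
Therefore phi_hat_1 = 0.3840.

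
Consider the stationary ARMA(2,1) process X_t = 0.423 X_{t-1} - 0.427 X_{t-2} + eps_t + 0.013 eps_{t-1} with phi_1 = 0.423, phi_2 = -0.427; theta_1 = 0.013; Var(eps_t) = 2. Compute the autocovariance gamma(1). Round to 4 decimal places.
\gamma(1) = 0.8194

Multiply the model equation by X_{t-k} and take expectations. With theta_0 = psi_0 = 1 and psi_j the MA(infinity) weights, this gives
  gamma(k) - sum_i phi_i gamma(k-i) = c_k,
  c_k = sigma^2 * sum_{j=k..q} theta_j psi_{j-k}   (c_k = 0 for k > q),
using gamma(-m) = gamma(m).
psi-weights needed (psi_j = theta_j + sum_i phi_i psi_{j-i}):
  psi_1 = theta_1 + phi_1 = 0.013 + (0.423) = 0.436
Right-hand sides:
  c_0 = sigma^2 (1 + theta_1 psi_1) = 2 * (1 + (0.013)(0.436)) = 2 * 1.005668 = 2.011336
  c_1 = sigma^2 theta_1 = 2 * (0.013) = 0.026
  c_2 = 0
Equations for k = 0, 1, 2 (AR order 2, c_2 = 0):
  (E0) gamma(0) = phi_1 gamma(1) + phi_2 gamma(2) + c_0
  (E1) gamma(1) = phi_1 gamma(0) + phi_2 gamma(1) + c_1
  (E2) gamma(2) = phi_1 gamma(1) + phi_2 gamma(0)
From (E1): gamma(1) = A gamma(0) + B with
  A = phi_1 / (1 - phi_2) = 0.423 / 1.427 = 0.296426,   B = c_1 / (1 - phi_2) = 0.026 / 1.427 = 0.01822.
Insert (E2) into (E0): gamma(0) (1 - phi_2^2) = phi_1 (1 + phi_2) gamma(1) + c_0.
  phi_1 (1 + phi_2) = (0.423)(0.573) = 0.242379,   1 - phi_2^2 = 0.817671.
Replace gamma(1) by A gamma(0) + B and collect gamma(0):
  gamma(0) [0.817671 - (0.242379)(0.296426)] = (0.242379)(0.01822) + 2.011336
  gamma(0) * 0.745824 = 2.015752
  gamma(0) = 2.015752 / 0.745824 = 2.70272.
  gamma(1) = A gamma(0) + B = (0.296426)(2.70272) + (0.01822) = 0.819377.
Therefore gamma(1) = 0.8194 (to 4 decimal places).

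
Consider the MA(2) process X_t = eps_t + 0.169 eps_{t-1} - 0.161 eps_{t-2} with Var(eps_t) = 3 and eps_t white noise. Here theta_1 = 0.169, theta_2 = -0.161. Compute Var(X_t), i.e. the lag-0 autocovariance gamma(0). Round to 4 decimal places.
\gamma(0) = 3.1634

For an MA(q) process X_t = eps_t + sum_i theta_i eps_{t-i} with
Var(eps_t) = sigma^2, the variance is
  gamma(0) = sigma^2 * (1 + sum_i theta_i^2).
  sum_i theta_i^2 = (0.169)^2 + (-0.161)^2 = 0.028561 + 0.025921 = 0.054482.
  gamma(0) = 3 * (1 + 0.054482) = 3 * 1.054482 = 3.163446, which rounds to 3.1634.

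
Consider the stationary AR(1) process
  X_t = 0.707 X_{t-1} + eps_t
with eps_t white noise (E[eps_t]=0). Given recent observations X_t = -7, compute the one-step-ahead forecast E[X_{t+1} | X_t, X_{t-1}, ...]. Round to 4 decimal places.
E[X_{t+1} \mid \mathcal F_t] = -4.9490

For an AR(p) model X_t = c + sum_i phi_i X_{t-i} + eps_t, the
one-step-ahead conditional mean is
  E[X_{t+1} | X_t, ...] = c + sum_i phi_i X_{t+1-i}.
Substitute known values:
  E[X_{t+1} | ...] = (0.707) * (-7)
                   = -4.9490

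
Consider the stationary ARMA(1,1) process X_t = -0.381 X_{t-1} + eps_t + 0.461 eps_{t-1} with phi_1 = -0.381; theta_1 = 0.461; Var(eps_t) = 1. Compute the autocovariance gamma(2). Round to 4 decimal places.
\gamma(2) = -0.0294

Multiply the model equation by X_{t-k} and take expectations. With theta_0 = psi_0 = 1 and psi_j the MA(infinity) weights, this gives
  gamma(k) - sum_i phi_i gamma(k-i) = c_k,
  c_k = sigma^2 * sum_{j=k..q} theta_j psi_{j-k}   (c_k = 0 for k > q),
using gamma(-m) = gamma(m).
psi-weights needed (psi_j = theta_j + sum_i phi_i psi_{j-i}):
  psi_1 = theta_1 + phi_1 = 0.461 + (-0.381) = 0.08
Right-hand sides:
  c_0 = sigma^2 (1 + theta_1 psi_1) = 1 * (1 + (0.461)(0.08)) = 1 * 1.03688 = 1.03688
  c_1 = sigma^2 theta_1 = 1 * (0.461) = 0.461
  c_2 = 0
Equations for k = 0 and k = 1 (AR order 1):
  gamma(0) = phi_1 gamma(1) + c_0
  gamma(1) = phi_1 gamma(0) + c_1
Substituting the second into the first: gamma(0) (1 - phi_1^2) = c_0 + phi_1 c_1, so
  gamma(0) = (c_0 + phi_1 c_1) / (1 - phi_1^2) = (1.03688 + (-0.381)(0.461)) / (1 - (-0.381)^2) = 0.861239 / 0.854839 = 1.007487.
  gamma(1) = phi_1 gamma(0) + c_1 = (-0.381)(1.007487) + (0.461) = 0.077148.
For k = 2 (> q): gamma(2) = phi_1 gamma(1) = (-0.381)(0.077148) = -0.029393.
Therefore gamma(2) = -0.0294 (to 4 decimal places).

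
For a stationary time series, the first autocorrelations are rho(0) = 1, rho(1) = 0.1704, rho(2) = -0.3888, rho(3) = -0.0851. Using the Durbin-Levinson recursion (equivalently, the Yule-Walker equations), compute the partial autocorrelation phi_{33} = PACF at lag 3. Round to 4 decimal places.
\phi_{33} = 0.1049

The PACF at lag k is phi_{kk}, the last component of the solution
to the Yule-Walker system G_k phi = r_k where
  (G_k)_{ij} = rho(|i - j|), (r_k)_i = rho(i), i,j = 1..k.
Equivalently, Durbin-Levinson gives phi_{kk} iteratively:
  phi_{11} = rho(1)
  phi_{kk} = [rho(k) - sum_{j=1..k-1} phi_{k-1,j} rho(k-j)]
            / [1 - sum_{j=1..k-1} phi_{k-1,j} rho(j)],
  phi_{k,j} = phi_{k-1,j} - phi_{kk} phi_{k-1,k-j},  j = 1..k-1.
Step k = 1:
  phi_11 = rho(1) = 0.1704.
Step k = 2:
  phi_22 = [rho(2) - phi_11 rho(1)] / [1 - phi_11 rho(1)] = [-0.3888 - (0.1704)(0.1704)] / [1 - (0.1704)(0.1704)]
         = -0.41783616 / 0.97096384 = -0.430331.
  Update: phi_21 = phi_11 - phi_22 phi_11 = 0.1704 - (-0.430331)(0.1704) = 0.243728.
Step k = 3:
  phi_33 = [rho(3) - phi_21 rho(2) - phi_22 rho(1)] / [1 - phi_21 rho(1) - phi_22 rho(2)]
    numerator   = -0.0851 - (0.243728)(-0.3888) - (-0.430331)(0.1704) = 0.08299008
    denominator = 1 - (0.243728)(0.1704) - (-0.430331)(-0.3888) = 0.79115585
  phi_33 = 0.08299008 / 0.79115585 = 0.1049.
Therefore phi_{33} = 0.1049.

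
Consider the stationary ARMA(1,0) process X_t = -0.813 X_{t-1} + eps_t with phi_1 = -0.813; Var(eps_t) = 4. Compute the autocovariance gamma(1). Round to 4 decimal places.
\gamma(1) = -9.5920

Multiply the model equation by X_{t-k} and take expectations. With theta_0 = psi_0 = 1 and psi_j the MA(infinity) weights, this gives
  gamma(k) - sum_i phi_i gamma(k-i) = c_k,
  c_k = sigma^2 * sum_{j=k..q} theta_j psi_{j-k}   (c_k = 0 for k > q),
using gamma(-m) = gamma(m).
Pure AR (q = 0): c_0 = sigma^2 = 4, c_k = 0 for k >= 1.
Equations for k = 0 and k = 1 (AR order 1):
  gamma(0) = phi_1 gamma(1) + c_0
  gamma(1) = phi_1 gamma(0) + c_1
Substituting the second into the first: gamma(0) (1 - phi_1^2) = c_0 + phi_1 c_1, so
  gamma(0) = c_0 / (1 - phi_1^2) = 4 / (1 - (-0.813)^2) = 4 / 0.339031 = 11.798331.
  gamma(1) = phi_1 gamma(0) = (-0.813)(11.798331) = -9.592043.
Therefore gamma(1) = -9.5920 (to 4 decimal places).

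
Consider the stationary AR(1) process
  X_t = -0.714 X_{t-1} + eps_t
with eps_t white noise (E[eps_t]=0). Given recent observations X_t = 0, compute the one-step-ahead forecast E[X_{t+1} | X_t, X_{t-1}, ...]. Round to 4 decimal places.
E[X_{t+1} \mid \mathcal F_t] = 0.0000

For an AR(p) model X_t = c + sum_i phi_i X_{t-i} + eps_t, the
one-step-ahead conditional mean is
  E[X_{t+1} | X_t, ...] = c + sum_i phi_i X_{t+1-i}.
Substitute known values:
  E[X_{t+1} | ...] = (-0.714) * (0)
                   = 0.0000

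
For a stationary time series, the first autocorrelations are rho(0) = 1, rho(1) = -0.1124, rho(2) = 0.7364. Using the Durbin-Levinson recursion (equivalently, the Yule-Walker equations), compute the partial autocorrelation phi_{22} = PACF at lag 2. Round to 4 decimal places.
\phi_{22} = 0.7330

The PACF at lag k is phi_{kk}, the last component of the solution
to the Yule-Walker system G_k phi = r_k where
  (G_k)_{ij} = rho(|i - j|), (r_k)_i = rho(i), i,j = 1..k.
Equivalently, Durbin-Levinson gives phi_{kk} iteratively:
  phi_{11} = rho(1)
  phi_{kk} = [rho(k) - sum_{j=1..k-1} phi_{k-1,j} rho(k-j)]
            / [1 - sum_{j=1..k-1} phi_{k-1,j} rho(j)],
  phi_{k,j} = phi_{k-1,j} - phi_{kk} phi_{k-1,k-j},  j = 1..k-1.
Step k = 1:
  phi_11 = rho(1) = -0.1124.
Step k = 2:
  phi_22 = [rho(2) - phi_11 rho(1)] / [1 - phi_11 rho(1)] = [0.7364 - (-0.1124)(-0.1124)] / [1 - (-0.1124)(-0.1124)]
         = 0.72376624 / 0.98736624 = 0.733.
Therefore phi_{22} = 0.7330.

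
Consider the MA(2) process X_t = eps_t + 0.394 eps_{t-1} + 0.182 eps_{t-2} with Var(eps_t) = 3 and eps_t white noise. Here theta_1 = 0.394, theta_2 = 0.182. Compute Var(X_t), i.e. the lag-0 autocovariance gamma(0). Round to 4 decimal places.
\gamma(0) = 3.5651

For an MA(q) process X_t = eps_t + sum_i theta_i eps_{t-i} with
Var(eps_t) = sigma^2, the variance is
  gamma(0) = sigma^2 * (1 + sum_i theta_i^2).
  sum_i theta_i^2 = (0.394)^2 + (0.182)^2 = 0.155236 + 0.033124 = 0.18836.
  gamma(0) = 3 * (1 + 0.18836) = 3 * 1.18836 = 3.56508, which rounds to 3.5651.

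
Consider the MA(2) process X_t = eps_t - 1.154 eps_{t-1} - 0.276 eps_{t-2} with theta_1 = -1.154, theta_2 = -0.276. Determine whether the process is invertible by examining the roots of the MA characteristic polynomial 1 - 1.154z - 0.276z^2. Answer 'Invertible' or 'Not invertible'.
\text{Not invertible}

The MA(q) characteristic polynomial is P(z) = 1 - 1.154z - 0.276z^2.
Invertibility requires all roots to lie outside the unit circle, i.e. |z| > 1 for every root.
Set 1 + (-1.154) z + (-0.276) z^2 = 0, i.e. a z^2 + b z + c = 0 with a = -0.276, b = -1.154, c = 1.
Discriminant D = b^2 - 4ac = (-1.154)^2 - 4*(-0.276)*1 = 1.331716 - (-1.104) = 2.435716.
D >= 0, so the roots are real: z = (-b +/- sqrt(D)) / (2a) = (1.154 +/- 1.560678) / (-0.552).
  z_1 = (1.154 + 1.560678) / (-0.552) = -4.9179,   |z_1| = 4.9179.
  z_2 = (1.154 - 1.560678) / (-0.552) = 0.7367,   |z_2| = 0.7367.
Moduli of all roots: 4.9179, 0.7367.
All moduli strictly greater than 1? No.
Verdict: Not invertible.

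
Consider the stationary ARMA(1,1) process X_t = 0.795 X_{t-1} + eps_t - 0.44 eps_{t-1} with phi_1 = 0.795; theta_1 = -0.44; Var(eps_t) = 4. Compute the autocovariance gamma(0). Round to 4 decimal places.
\gamma(0) = 5.3699

Multiply the model equation by X_{t-k} and take expectations. With theta_0 = psi_0 = 1 and psi_j the MA(infinity) weights, this gives
  gamma(k) - sum_i phi_i gamma(k-i) = c_k,
  c_k = sigma^2 * sum_{j=k..q} theta_j psi_{j-k}   (c_k = 0 for k > q),
using gamma(-m) = gamma(m).
psi-weights needed (psi_j = theta_j + sum_i phi_i psi_{j-i}):
  psi_1 = theta_1 + phi_1 = -0.44 + (0.795) = 0.355
Right-hand sides:
  c_0 = sigma^2 (1 + theta_1 psi_1) = 4 * (1 + (-0.44)(0.355)) = 4 * 0.8438 = 3.3752
  c_1 = sigma^2 theta_1 = 4 * (-0.44) = -1.76
  c_2 = 0
Equations for k = 0 and k = 1 (AR order 1):
  gamma(0) = phi_1 gamma(1) + c_0
  gamma(1) = phi_1 gamma(0) + c_1
Substituting the second into the first: gamma(0) (1 - phi_1^2) = c_0 + phi_1 c_1, so
  gamma(0) = (c_0 + phi_1 c_1) / (1 - phi_1^2) = (3.3752 + (0.795)(-1.76)) / (1 - (0.795)^2) = 1.976 / 0.367975 = 5.36993.
Therefore gamma(0) = 5.3699 (to 4 decimal places).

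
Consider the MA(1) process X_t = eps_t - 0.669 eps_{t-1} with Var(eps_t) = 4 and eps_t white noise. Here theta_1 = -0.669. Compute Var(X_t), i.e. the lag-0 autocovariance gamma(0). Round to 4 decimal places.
\gamma(0) = 5.7902

For an MA(q) process X_t = eps_t + sum_i theta_i eps_{t-i} with
Var(eps_t) = sigma^2, the variance is
  gamma(0) = sigma^2 * (1 + sum_i theta_i^2).
  sum_i theta_i^2 = (-0.669)^2 = 0.447561.
  gamma(0) = 4 * (1 + 0.447561) = 4 * 1.447561 = 5.790244, which rounds to 5.7902.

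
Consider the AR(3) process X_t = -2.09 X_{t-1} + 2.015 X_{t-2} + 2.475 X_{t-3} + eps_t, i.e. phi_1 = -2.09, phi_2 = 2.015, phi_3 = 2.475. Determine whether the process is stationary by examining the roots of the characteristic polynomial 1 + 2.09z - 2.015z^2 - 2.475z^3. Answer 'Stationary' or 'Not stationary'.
\text{Not stationary}

The AR(p) characteristic polynomial is P(z) = 1 + 2.09z - 2.015z^2 - 2.475z^3.
Stationarity requires all roots to lie outside the unit circle, i.e. |z| > 1 for every root.
Degree 3: look for a simple real root z0 first, then factor out (1 - z/z0) and solve the remaining quadratic.
Testing z0 = -0.4: P(-0.4) = 1 + (2.09)(-0.4) + (-2.015)(-0.4)^2 + (-2.475)(-0.4)^3
  = 1 + (-0.836) + (-0.3224) + (0.1584) = 0.  So z_0 = -0.4 is a root, |z_0| = 0.4.
Divide out the factor (1 + 2.5 z) = (1 - z/z0) (since 1/z0 = -2.5):
  P(z) = (1 + 2.5 z)(1 + (-0.41) z + (-0.99) z^2)
  [check: z-coef -0.41 - (-2.5) = 2.09; z^2-coef -0.99 - (-2.5)(-0.41) = -2.015; z^3-coef -(-2.5)(-0.99) = -2.475.]
Remaining roots from the quadratic factor 1 + (-0.41) z + (-0.99) z^2:
  Set 1 + (-0.41) z + (-0.99) z^2 = 0, i.e. a z^2 + b z + c = 0 with a = -0.99, b = -0.41, c = 1.
  Discriminant D = b^2 - 4ac = (-0.41)^2 - 4*(-0.99)*1 = 0.1681 - (-3.96) = 4.1281.
  D >= 0, so the roots are real: z = (-b +/- sqrt(D)) / (2a) = (0.41 +/- 2.031773) / (-1.98).
    z_1 = (0.41 + 2.031773) / (-1.98) = -1.2332,   |z_1| = 1.2332.
    z_2 = (0.41 - 2.031773) / (-1.98) = 0.8191,   |z_2| = 0.8191.
Moduli of all roots: 0.4000, 1.2332, 0.8191.
All moduli strictly greater than 1? No.
Verdict: Not stationary.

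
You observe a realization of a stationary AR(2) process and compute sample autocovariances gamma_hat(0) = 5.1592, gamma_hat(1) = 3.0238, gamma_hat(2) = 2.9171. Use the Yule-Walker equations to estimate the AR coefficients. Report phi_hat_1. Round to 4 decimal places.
\hat\phi_{1} = 0.3880

The Yule-Walker equations for an AR(p) process read, in matrix form,
  Gamma_p phi = r_p,   with   (Gamma_p)_{ij} = gamma(|i - j|),
                       (r_p)_i = gamma(i),   i,j = 1..p.
Substitute the sample gammas (Toeplitz matrix and right-hand side of size 2):
  Gamma_p = [[5.1592, 3.0238], [3.0238, 5.1592]]
  r_p     = [3.0238, 2.9171]
Written out:
  5.1592 phi_1 + 3.0238 phi_2 = 3.0238
  3.0238 phi_1 + 5.1592 phi_2 = 2.9171
Solve by Cramer's rule:
  det = gamma(0)^2 - gamma(1)^2 = (5.1592)^2 - (3.0238)^2 = 26.61734464 - 9.14336644 = 17.4739782
  phi_hat_1 = [gamma(1) gamma(0) - gamma(1) gamma(2)] / det = [(3.0238)(5.1592) - (3.0238)(2.9171)] / 17.4739782 = 6.77966198 / 17.4739782 = 0.388
  phi_hat_2 = [gamma(0) gamma(2) - gamma(1)^2] / det = [(5.1592)(2.9171) - (3.0238)^2] / 17.4739782 = 5.90653588 / 17.4739782 = 0.338
So phi_hat = [0.3880, 0.3380].
Therefore phi_hat_1 = 0.3880.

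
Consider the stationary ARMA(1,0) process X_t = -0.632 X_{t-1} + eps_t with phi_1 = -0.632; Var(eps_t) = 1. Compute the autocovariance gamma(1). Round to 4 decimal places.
\gamma(1) = -1.0523

Multiply the model equation by X_{t-k} and take expectations. With theta_0 = psi_0 = 1 and psi_j the MA(infinity) weights, this gives
  gamma(k) - sum_i phi_i gamma(k-i) = c_k,
  c_k = sigma^2 * sum_{j=k..q} theta_j psi_{j-k}   (c_k = 0 for k > q),
using gamma(-m) = gamma(m).
Pure AR (q = 0): c_0 = sigma^2 = 1, c_k = 0 for k >= 1.
Equations for k = 0 and k = 1 (AR order 1):
  gamma(0) = phi_1 gamma(1) + c_0
  gamma(1) = phi_1 gamma(0) + c_1
Substituting the second into the first: gamma(0) (1 - phi_1^2) = c_0 + phi_1 c_1, so
  gamma(0) = c_0 / (1 - phi_1^2) = 1 / (1 - (-0.632)^2) = 1 / 0.600576 = 1.665068.
  gamma(1) = phi_1 gamma(0) = (-0.632)(1.665068) = -1.052323.
Therefore gamma(1) = -1.0523 (to 4 decimal places).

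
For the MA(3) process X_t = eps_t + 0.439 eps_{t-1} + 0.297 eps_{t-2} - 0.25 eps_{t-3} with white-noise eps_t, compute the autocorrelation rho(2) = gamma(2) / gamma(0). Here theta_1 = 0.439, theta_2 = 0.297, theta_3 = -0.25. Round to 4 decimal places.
\rho(2) = 0.1394

For an MA(q) process with theta_0 = 1, the autocovariance is
  gamma(k) = sigma^2 * sum_{i=0..q-k} theta_i * theta_{i+k},
and rho(k) = gamma(k) / gamma(0). Sigma^2 cancels.
  numerator   = (1)*(0.297) + (0.439)*(-0.25) = 0.18725.
  denominator = (1)^2 + (0.439)^2 + (0.297)^2 + (-0.25)^2 = 1.34343.
  rho(2) = 0.18725 / 1.34343 = 0.1394.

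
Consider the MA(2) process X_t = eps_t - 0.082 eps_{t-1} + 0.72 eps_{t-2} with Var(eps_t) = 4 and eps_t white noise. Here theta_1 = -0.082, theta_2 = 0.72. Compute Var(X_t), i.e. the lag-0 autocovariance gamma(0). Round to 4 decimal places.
\gamma(0) = 6.1005

For an MA(q) process X_t = eps_t + sum_i theta_i eps_{t-i} with
Var(eps_t) = sigma^2, the variance is
  gamma(0) = sigma^2 * (1 + sum_i theta_i^2).
  sum_i theta_i^2 = (-0.082)^2 + (0.72)^2 = 0.006724 + 0.5184 = 0.525124.
  gamma(0) = 4 * (1 + 0.525124) = 4 * 1.525124 = 6.100496, which rounds to 6.1005.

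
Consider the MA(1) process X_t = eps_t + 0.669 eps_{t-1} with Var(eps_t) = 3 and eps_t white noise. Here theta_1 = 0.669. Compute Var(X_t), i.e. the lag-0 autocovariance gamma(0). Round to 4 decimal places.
\gamma(0) = 4.3427

For an MA(q) process X_t = eps_t + sum_i theta_i eps_{t-i} with
Var(eps_t) = sigma^2, the variance is
  gamma(0) = sigma^2 * (1 + sum_i theta_i^2).
  sum_i theta_i^2 = (0.669)^2 = 0.447561.
  gamma(0) = 3 * (1 + 0.447561) = 3 * 1.447561 = 4.342683, which rounds to 4.3427.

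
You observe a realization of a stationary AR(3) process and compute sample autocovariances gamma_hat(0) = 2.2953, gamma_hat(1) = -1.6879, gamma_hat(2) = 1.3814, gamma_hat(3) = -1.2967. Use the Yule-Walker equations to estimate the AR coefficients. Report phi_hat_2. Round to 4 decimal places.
\hat\phi_{2} = 0.0151

The Yule-Walker equations for an AR(p) process read, in matrix form,
  Gamma_p phi = r_p,   with   (Gamma_p)_{ij} = gamma(|i - j|),
                       (r_p)_i = gamma(i),   i,j = 1..p.
Substitute the sample gammas (Toeplitz matrix and right-hand side of size 3):
  Gamma_p = [[2.2953, -1.6879, 1.3814], [-1.6879, 2.2953, -1.6879], [1.3814, -1.6879, 2.2953]]
  r_p     = [-1.6879, 1.3814, -1.2967]
Written out (R1..R3):
  (R1) 2.2953 phi_1 - 1.6879 phi_2 + 1.3814 phi_3 = -1.6879
  (R2) -1.6879 phi_1 + 2.2953 phi_2 - 1.6879 phi_3 = 1.3814
  (R3) 1.3814 phi_1 - 1.6879 phi_2 + 2.2953 phi_3 = -1.2967
Gaussian elimination:
  R2 <- R2 - (-1.6879/2.2953) R1 = R2 - (-0.735372) R1:  1.054065 phi_2 - 0.672057 phi_3 = 0.140165
  R3 <- R3 - (1.3814/2.2953) R1 = R3 - (0.601839) R1:  -0.672057 phi_2 + 1.46392 phi_3 = -0.280857
  R3 <- R3 - (-0.672057/1.054065) R2 = R3 - (-0.637586) R2:  1.035427 phi_3 = -0.191489
Back-substitution:
  phi_hat_3 = -0.191489 / 1.035427 = -0.184938
  phi_hat_2 = (0.140165 - (-0.672057)(-0.184938)) / 1.054065 = 0.015062
  phi_hat_1 = (-1.6879 - (-1.6879)(0.015062) - (1.3814)(-0.184938)) / 2.2953 = -0.612993
So phi_hat = [-0.6130, 0.0151, -0.1849].
Therefore phi_hat_2 = 0.0151.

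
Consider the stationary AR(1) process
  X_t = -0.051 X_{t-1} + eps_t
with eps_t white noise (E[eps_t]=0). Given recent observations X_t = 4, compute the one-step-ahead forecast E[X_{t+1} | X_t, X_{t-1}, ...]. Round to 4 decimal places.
E[X_{t+1} \mid \mathcal F_t] = -0.2040

For an AR(p) model X_t = c + sum_i phi_i X_{t-i} + eps_t, the
one-step-ahead conditional mean is
  E[X_{t+1} | X_t, ...] = c + sum_i phi_i X_{t+1-i}.
Substitute known values:
  E[X_{t+1} | ...] = (-0.051) * (4)
                   = -0.2040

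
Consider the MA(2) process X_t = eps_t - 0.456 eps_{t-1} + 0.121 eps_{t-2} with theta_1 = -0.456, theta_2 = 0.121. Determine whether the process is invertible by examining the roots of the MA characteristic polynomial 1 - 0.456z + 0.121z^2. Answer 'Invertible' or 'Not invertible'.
\text{Invertible}

The MA(q) characteristic polynomial is P(z) = 1 - 0.456z + 0.121z^2.
Invertibility requires all roots to lie outside the unit circle, i.e. |z| > 1 for every root.
Set 1 + (-0.456) z + (0.121) z^2 = 0, i.e. a z^2 + b z + c = 0 with a = 0.121, b = -0.456, c = 1.
Discriminant D = b^2 - 4ac = (-0.456)^2 - 4*(0.121)*1 = 0.207936 - (0.484) = -0.276064.
D < 0, so the roots are the complex-conjugate pair z = (-b +/- i sqrt(-D)) / (2a) = 1.8843 +/- 2.1711i.
For a conjugate pair |z|^2 = z * conj(z) = (product of roots) = c/a = 1/(0.121) = 8.264463, so |z| = sqrt(8.264463) = 2.8748 for both roots.
Moduli of all roots: 2.8748, 2.8748.
All moduli strictly greater than 1? Yes.
Verdict: Invertible.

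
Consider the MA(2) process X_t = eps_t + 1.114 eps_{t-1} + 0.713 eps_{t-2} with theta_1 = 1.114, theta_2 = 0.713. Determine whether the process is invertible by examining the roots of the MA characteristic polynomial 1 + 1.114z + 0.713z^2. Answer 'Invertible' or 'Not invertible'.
\text{Invertible}

The MA(q) characteristic polynomial is P(z) = 1 + 1.114z + 0.713z^2.
Invertibility requires all roots to lie outside the unit circle, i.e. |z| > 1 for every root.
Set 1 + (1.114) z + (0.713) z^2 = 0, i.e. a z^2 + b z + c = 0 with a = 0.713, b = 1.114, c = 1.
Discriminant D = b^2 - 4ac = (1.114)^2 - 4*(0.713)*1 = 1.240996 - (2.852) = -1.611004.
D < 0, so the roots are the complex-conjugate pair z = (-b +/- i sqrt(-D)) / (2a) = -0.7812 +/- 0.8901i.
For a conjugate pair |z|^2 = z * conj(z) = (product of roots) = c/a = 1/(0.713) = 1.402525, so |z| = sqrt(1.402525) = 1.1843 for both roots.
Moduli of all roots: 1.1843, 1.1843.
All moduli strictly greater than 1? Yes.
Verdict: Invertible.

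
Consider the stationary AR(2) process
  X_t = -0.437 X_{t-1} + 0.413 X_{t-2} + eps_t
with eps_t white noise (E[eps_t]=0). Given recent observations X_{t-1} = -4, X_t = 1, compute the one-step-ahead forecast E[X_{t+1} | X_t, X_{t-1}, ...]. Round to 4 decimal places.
E[X_{t+1} \mid \mathcal F_t] = -2.0890

For an AR(p) model X_t = c + sum_i phi_i X_{t-i} + eps_t, the
one-step-ahead conditional mean is
  E[X_{t+1} | X_t, ...] = c + sum_i phi_i X_{t+1-i}.
Substitute known values:
  E[X_{t+1} | ...] = (-0.437) * (1) + (0.413) * (-4)
                   = -2.0890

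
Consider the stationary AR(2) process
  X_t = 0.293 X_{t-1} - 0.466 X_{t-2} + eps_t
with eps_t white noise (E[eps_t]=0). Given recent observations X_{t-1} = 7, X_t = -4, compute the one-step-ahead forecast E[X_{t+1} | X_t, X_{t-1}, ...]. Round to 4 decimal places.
E[X_{t+1} \mid \mathcal F_t] = -4.4340

For an AR(p) model X_t = c + sum_i phi_i X_{t-i} + eps_t, the
one-step-ahead conditional mean is
  E[X_{t+1} | X_t, ...] = c + sum_i phi_i X_{t+1-i}.
Substitute known values:
  E[X_{t+1} | ...] = (0.293) * (-4) + (-0.466) * (7)
                   = -4.4340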